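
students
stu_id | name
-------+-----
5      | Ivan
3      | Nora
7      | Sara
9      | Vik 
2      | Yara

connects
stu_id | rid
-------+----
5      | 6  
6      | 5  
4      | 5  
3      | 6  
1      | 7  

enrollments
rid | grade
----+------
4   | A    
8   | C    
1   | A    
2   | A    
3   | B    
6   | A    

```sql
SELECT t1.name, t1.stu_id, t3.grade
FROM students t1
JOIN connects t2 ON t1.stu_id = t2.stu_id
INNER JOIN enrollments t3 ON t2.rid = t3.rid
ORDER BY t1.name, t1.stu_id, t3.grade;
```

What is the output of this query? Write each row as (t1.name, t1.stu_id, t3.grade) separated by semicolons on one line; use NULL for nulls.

(Ivan, 5, A); (Nora, 3, A)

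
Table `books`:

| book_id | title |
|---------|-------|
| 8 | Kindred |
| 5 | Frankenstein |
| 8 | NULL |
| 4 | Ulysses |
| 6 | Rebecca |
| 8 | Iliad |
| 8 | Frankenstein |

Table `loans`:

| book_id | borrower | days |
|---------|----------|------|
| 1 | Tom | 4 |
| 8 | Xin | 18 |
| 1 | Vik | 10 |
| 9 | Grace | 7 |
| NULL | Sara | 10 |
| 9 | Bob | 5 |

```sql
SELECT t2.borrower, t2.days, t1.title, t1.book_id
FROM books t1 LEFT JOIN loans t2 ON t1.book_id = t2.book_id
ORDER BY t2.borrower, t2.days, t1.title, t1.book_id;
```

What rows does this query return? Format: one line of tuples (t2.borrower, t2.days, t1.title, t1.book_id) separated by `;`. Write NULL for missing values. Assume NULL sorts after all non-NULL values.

LEFT JOIN keeps every row from `books`; unmatched rows get NULL for `loans`'s columns.
Matching on t1.book_id = t2.book_id. A NULL in a compared column never satisfies the condition.
- book_id=8: 1 matching t2 row(s), so 1 row(s) emitted.
- book_id=5: no t2 row matches, row kept with t2 columns NULL.
- book_id=8: 1 matching t2 row(s), so 1 row(s) emitted.
- book_id=4: no t2 row matches, row kept with t2 columns NULL.
- book_id=6: no t2 row matches, row kept with t2 columns NULL.
- book_id=8: 1 matching t2 row(s), so 1 row(s) emitted.
- book_id=8: 1 matching t2 row(s), so 1 row(s) emitted.
After projecting and ordering:
t2.borrower | t2.days | t1.title | t1.book_id
Xin | 18 | Frankenstein | 8
Xin | 18 | Iliad | 8
Xin | 18 | Kindred | 8
Xin | 18 | NULL | 8
NULL | NULL | Frankenstein | 5
NULL | NULL | Rebecca | 6
NULL | NULL | Ulysses | 4

(Xin, 18, Frankenstein, 8); (Xin, 18, Iliad, 8); (Xin, 18, Kindred, 8); (Xin, 18, NULL, 8); (NULL, NULL, Frankenstein, 5); (NULL, NULL, Rebecca, 6); (NULL, NULL, Ulysses, 4)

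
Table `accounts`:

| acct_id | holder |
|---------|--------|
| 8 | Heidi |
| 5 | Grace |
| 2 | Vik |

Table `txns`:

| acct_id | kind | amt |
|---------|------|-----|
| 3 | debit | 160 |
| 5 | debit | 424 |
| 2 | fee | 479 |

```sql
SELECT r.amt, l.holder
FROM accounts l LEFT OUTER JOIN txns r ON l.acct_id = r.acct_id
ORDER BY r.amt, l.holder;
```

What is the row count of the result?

LEFT JOIN keeps every row from `accounts`; unmatched rows get NULL for `txns`'s columns.
Matching on l.acct_id = r.acct_id.
- acct_id=8: no r row matches, row kept with r columns NULL.
- acct_id=5: 1 matching r row(s), so 1 row(s) emitted.
- acct_id=2: 1 matching r row(s), so 1 row(s) emitted.
Total: 2 matched + 1 padded = 3 rows.

3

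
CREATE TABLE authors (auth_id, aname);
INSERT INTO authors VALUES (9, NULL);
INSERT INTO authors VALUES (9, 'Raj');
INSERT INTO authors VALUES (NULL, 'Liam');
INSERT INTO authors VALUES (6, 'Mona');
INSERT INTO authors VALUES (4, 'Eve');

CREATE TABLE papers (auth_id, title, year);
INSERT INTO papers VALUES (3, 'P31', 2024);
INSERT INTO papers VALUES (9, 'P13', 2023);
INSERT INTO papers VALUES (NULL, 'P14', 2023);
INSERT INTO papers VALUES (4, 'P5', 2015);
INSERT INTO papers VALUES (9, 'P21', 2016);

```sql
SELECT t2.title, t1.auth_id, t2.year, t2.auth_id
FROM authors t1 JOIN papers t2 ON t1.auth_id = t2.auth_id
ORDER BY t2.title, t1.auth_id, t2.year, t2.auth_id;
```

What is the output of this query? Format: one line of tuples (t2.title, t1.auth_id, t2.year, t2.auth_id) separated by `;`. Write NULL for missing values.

(P13, 9, 2023, 9); (P13, 9, 2023, 9); (P21, 9, 2016, 9); (P21, 9, 2016, 9); (P5, 4, 2015, 4)

INNER JOIN keeps only pairs where the ON condition holds.
Matching on t1.auth_id = t2.auth_id. A NULL in a compared column never satisfies the condition.
- t1 row (auth_id=9): matches 2 t2 row(s) → 2 output row(s).
- t1 row (auth_id=9): matches 2 t2 row(s) → 2 output row(s).
- t1 row (auth_id=NULL): no match → dropped.
- t1 row (auth_id=6): no match → dropped.
- t1 row (auth_id=4): matches 1 t2 row(s) → 1 output row(s).
After projecting and ordering:
t2.title | t1.auth_id | t2.year | t2.auth_id
P13 | 9 | 2023 | 9
P13 | 9 | 2023 | 9
P21 | 9 | 2016 | 9
P21 | 9 | 2016 | 9
P5 | 4 | 2015 | 4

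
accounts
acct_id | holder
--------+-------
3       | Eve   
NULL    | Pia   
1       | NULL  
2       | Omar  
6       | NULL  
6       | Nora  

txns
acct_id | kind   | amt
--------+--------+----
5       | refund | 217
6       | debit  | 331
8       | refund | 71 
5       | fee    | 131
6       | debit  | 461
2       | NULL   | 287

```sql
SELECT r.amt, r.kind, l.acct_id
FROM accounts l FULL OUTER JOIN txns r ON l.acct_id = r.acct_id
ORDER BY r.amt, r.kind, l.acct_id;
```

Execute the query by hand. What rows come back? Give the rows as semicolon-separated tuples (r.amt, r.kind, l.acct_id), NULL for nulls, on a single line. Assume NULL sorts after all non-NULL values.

(71, refund, NULL); (131, fee, NULL); (217, refund, NULL); (287, NULL, 2); (331, debit, 6); (331, debit, 6); (461, debit, 6); (461, debit, 6); (NULL, NULL, 1); (NULL, NULL, 3); (NULL, NULL, NULL)

FULL OUTER JOIN keeps every row from both sides; unmatched rows get NULL for the other side's columns.
Matching on l.acct_id = r.acct_id. A NULL in a compared column never satisfies the condition.
- acct_id=3: no r row matches, row kept with r columns NULL.
- acct_id=NULL: no r row matches, row kept with r columns NULL.
- acct_id=1: no r row matches, row kept with r columns NULL.
- acct_id=2: 1 matching r row(s), so 1 row(s) emitted.
- acct_id=6: 2 matching r row(s), so 2 row(s) emitted.
- acct_id=6: 2 matching r row(s), so 2 row(s) emitted.
- plus 3 unmatched r row(s), each kept with NULL l columns.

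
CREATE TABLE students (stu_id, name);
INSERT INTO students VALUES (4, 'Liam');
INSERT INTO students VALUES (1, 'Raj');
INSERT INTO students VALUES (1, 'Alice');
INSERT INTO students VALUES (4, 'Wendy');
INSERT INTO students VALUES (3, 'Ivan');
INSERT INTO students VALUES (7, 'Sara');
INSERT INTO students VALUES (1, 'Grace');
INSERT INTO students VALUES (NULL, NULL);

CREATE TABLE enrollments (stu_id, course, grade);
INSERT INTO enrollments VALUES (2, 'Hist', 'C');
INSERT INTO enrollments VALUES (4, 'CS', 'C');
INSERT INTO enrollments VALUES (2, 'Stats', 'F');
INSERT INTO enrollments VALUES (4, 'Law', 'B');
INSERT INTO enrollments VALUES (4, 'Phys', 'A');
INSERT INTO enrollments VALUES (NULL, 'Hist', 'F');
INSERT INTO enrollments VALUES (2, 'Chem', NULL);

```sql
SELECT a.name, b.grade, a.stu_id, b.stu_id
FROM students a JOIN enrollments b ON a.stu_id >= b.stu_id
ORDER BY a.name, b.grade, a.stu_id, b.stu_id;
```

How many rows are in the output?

INNER JOIN keeps only pairs where the ON condition holds.
Matching on a.stu_id >= b.stu_id. A NULL in a compared column never satisfies the condition.
- a (stu_id=4) pairs with 6 row(s) of b.
- a (stu_id=1) has no partner → excluded.
- a (stu_id=1) has no partner → excluded.
- a (stu_id=4) pairs with 6 row(s) of b.
- a (stu_id=3) pairs with 3 row(s) of b.
- a (stu_id=7) pairs with 6 row(s) of b.
- a (stu_id=1) has no partner → excluded.
- a (stu_id=NULL) has no partner → excluded.
Total: 21 rows.

21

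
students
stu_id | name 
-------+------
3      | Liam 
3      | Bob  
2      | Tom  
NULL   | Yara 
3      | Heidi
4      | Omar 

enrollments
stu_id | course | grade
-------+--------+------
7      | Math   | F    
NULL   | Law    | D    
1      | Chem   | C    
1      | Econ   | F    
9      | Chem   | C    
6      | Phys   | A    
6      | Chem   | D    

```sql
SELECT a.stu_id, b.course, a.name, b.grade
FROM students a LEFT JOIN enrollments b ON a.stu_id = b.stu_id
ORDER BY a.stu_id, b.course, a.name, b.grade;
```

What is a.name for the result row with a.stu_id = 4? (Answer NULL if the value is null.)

LEFT JOIN keeps every row from `students`; unmatched rows get NULL for `enrollments`'s columns.
Matching on a.stu_id = b.stu_id. A NULL in a compared column never satisfies the condition.
Matched pairs: 0; unmatched a rows kept: 6.

Omar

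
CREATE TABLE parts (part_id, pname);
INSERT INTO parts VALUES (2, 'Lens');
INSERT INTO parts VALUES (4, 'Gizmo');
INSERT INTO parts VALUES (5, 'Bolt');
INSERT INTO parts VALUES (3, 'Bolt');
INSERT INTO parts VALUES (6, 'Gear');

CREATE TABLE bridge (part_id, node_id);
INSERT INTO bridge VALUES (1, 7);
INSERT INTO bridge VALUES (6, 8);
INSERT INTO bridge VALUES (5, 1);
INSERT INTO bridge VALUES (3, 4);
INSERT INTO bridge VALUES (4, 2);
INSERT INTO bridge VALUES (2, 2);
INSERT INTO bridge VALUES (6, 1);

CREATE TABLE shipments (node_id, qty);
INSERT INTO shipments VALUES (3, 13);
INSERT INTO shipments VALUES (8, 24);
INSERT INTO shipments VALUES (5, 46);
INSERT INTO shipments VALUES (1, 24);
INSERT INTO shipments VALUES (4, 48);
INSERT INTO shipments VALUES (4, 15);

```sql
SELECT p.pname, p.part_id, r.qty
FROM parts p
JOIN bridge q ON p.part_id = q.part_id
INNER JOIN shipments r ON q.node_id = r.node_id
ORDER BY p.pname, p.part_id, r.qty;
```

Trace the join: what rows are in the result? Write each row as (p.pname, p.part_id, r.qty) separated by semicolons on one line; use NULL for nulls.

(Bolt, 3, 15); (Bolt, 3, 48); (Bolt, 5, 24); (Gear, 6, 24); (Gear, 6, 24)

Joins associate left-to-right: parts INNER JOIN bridge on part_id gives 6 intermediate row(s).
Then INNER JOIN `shipments r` on node_id: keep only rows whose q.node_id appears in r.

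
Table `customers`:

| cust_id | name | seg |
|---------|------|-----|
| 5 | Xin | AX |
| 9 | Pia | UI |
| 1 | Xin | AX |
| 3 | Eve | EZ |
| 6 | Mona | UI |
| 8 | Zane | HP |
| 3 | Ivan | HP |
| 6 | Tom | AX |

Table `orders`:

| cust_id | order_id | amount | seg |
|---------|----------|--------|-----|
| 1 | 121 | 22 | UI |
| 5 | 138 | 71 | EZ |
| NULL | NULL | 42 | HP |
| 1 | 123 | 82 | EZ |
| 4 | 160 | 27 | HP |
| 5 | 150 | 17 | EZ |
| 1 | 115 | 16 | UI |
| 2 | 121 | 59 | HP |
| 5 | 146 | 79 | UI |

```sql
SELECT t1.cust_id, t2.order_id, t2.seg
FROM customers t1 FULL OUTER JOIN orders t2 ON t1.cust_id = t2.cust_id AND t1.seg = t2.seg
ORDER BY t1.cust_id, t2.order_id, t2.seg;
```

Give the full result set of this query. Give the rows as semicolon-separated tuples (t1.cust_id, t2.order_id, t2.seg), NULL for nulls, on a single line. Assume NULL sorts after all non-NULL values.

FULL OUTER JOIN keeps every row from both sides; unmatched rows get NULL for the other side's columns.
Matching on t1.cust_id = t2.cust_id AND t1.seg = t2.seg. A NULL in a compared column never satisfies the condition.
- t1 (cust_id=5, seg=AX) has no partner → padded with NULL.
- t1 (cust_id=9, seg=UI) has no partner → padded with NULL.
- t1 (cust_id=1, seg=AX) has no partner → padded with NULL.
- t1 (cust_id=3, seg=EZ) has no partner → padded with NULL.
- t1 (cust_id=6, seg=UI) has no partner → padded with NULL.
- t1 (cust_id=8, seg=HP) has no partner → padded with NULL.
- t1 (cust_id=3, seg=HP) has no partner → padded with NULL.
- t1 (cust_id=6, seg=AX) has no partner → padded with NULL.
- plus 9 unmatched t2 row(s), each kept with NULL t1 columns.

(1, NULL, NULL); (3, NULL, NULL); (3, NULL, NULL); (5, NULL, NULL); (6, NULL, NULL); (6, NULL, NULL); (8, NULL, NULL); (9, NULL, NULL); (NULL, 115, UI); (NULL, 121, HP); (NULL, 121, UI); (NULL, 123, EZ); (NULL, 138, EZ); (NULL, 146, UI); (NULL, 150, EZ); (NULL, 160, HP); (NULL, NULL, HP)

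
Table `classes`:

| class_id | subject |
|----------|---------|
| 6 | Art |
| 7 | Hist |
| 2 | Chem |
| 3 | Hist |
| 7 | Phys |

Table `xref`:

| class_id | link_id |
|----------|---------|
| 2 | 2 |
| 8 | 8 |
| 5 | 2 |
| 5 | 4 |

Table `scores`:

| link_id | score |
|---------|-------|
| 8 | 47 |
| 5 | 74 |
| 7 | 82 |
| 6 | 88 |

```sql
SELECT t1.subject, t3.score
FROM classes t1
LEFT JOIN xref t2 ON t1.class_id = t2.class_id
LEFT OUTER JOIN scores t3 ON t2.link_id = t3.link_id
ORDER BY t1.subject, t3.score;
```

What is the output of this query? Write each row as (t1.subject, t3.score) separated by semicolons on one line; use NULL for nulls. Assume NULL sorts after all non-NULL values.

Step 1 — t1 LEFT JOIN t2 on class_id → 5 row(s).
Then LEFT JOIN `scores t3` on link_id: each of those 5 rows is kept; rows whose t2.link_id has no match in t3 get NULL for t3's columns.

(Art, NULL); (Chem, NULL); (Hist, NULL); (Hist, NULL); (Phys, NULL)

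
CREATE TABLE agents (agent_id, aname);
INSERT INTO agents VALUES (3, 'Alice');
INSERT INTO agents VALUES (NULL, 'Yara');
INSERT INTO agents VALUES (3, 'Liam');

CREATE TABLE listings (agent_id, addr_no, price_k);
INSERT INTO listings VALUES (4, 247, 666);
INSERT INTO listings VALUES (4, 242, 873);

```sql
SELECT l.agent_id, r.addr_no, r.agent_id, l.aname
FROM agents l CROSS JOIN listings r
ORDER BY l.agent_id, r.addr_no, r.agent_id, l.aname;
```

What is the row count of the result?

6

CROSS JOIN pairs every row of `agents` with every row of `listings`: 3 × 2 = 6 rows.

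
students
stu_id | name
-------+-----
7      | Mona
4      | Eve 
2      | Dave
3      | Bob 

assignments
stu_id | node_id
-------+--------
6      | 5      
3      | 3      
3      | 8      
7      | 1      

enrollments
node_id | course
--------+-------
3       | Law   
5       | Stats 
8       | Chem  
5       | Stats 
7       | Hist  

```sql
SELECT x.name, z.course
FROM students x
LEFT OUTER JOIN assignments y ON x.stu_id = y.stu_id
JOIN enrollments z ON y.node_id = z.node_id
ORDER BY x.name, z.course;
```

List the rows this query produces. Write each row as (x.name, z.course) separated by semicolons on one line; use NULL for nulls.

Evaluate left to right. First `students x LEFT JOIN assignments y` on stu_id: 5 row(s).
Then INNER JOIN `enrollments z` on node_id: keep only rows whose y.node_id appears in z.

(Bob, Chem); (Bob, Law)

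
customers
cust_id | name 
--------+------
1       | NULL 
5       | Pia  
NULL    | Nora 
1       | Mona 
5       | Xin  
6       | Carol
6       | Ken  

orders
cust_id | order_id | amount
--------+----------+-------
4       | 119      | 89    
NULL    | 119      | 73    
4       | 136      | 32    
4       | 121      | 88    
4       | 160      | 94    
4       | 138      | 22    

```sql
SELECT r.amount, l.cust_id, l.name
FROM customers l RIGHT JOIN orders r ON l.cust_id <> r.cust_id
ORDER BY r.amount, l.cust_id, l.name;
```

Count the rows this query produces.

31

RIGHT JOIN keeps every row from `orders`; unmatched rows get NULL for `customers`'s columns.
Matching on l.cust_id <> r.cust_id. A NULL in a compared column never satisfies the condition.
- cust_id=1: 5 matching r row(s), so 5 row(s) emitted.
- cust_id=5: 5 matching r row(s), so 5 row(s) emitted.
- cust_id=NULL: no matching r row.
- cust_id=1: 5 matching r row(s), so 5 row(s) emitted.
- cust_id=5: 5 matching r row(s), so 5 row(s) emitted.
- cust_id=6: 5 matching r row(s), so 5 row(s) emitted.
- cust_id=6: 5 matching r row(s), so 5 row(s) emitted.
- 1 r row(s) had no l match → kept, l columns NULL.
Total: 30 matched + 1 padded = 31 rows.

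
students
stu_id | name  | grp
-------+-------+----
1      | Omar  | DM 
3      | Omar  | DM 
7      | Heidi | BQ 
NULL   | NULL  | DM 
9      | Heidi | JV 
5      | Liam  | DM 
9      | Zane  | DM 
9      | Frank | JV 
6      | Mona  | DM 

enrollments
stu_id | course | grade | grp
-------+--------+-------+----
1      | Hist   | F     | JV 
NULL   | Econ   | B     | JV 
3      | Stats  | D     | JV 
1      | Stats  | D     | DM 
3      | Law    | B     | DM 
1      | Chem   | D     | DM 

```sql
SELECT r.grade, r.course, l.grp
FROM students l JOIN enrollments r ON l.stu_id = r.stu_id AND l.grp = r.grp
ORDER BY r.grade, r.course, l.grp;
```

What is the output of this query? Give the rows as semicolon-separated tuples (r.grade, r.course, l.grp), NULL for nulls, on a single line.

INNER JOIN keeps only pairs where the ON condition holds.
Matching on l.stu_id = r.stu_id AND l.grp = r.grp. A NULL in a compared column never satisfies the condition.
- stu_id=1, grp=DM: 2 matching r row(s), so 2 row(s) emitted.
- stu_id=3, grp=DM: 1 matching r row(s), so 1 row(s) emitted.
- stu_id=7, grp=BQ: no matching r row, dropped.
- stu_id=NULL, grp=DM: no matching r row, dropped.
- stu_id=9, grp=JV: no matching r row, dropped.
- stu_id=5, grp=DM: no matching r row, dropped.
- stu_id=9, grp=DM: no matching r row, dropped.
- stu_id=9, grp=JV: no matching r row, dropped.
- stu_id=6, grp=DM: no matching r row, dropped.
After projecting and ordering:
r.grade | r.course | l.grp
B | Law | DM
D | Chem | DM
D | Stats | DM

(B, Law, DM); (D, Chem, DM); (D, Stats, DM)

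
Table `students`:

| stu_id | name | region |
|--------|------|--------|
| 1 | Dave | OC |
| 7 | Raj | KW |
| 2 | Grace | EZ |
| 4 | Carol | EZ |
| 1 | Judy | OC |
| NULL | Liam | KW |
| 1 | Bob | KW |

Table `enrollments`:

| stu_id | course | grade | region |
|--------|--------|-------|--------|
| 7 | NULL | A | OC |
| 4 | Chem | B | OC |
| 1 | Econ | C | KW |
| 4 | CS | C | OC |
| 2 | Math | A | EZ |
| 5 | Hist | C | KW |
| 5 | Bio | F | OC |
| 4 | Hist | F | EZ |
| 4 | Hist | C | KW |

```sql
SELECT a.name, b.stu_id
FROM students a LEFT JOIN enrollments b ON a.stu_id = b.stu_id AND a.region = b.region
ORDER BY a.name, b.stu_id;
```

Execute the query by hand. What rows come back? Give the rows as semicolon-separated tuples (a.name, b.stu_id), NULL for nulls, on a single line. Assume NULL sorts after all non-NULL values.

(Bob, 1); (Carol, 4); (Dave, NULL); (Grace, 2); (Judy, NULL); (Liam, NULL); (Raj, NULL)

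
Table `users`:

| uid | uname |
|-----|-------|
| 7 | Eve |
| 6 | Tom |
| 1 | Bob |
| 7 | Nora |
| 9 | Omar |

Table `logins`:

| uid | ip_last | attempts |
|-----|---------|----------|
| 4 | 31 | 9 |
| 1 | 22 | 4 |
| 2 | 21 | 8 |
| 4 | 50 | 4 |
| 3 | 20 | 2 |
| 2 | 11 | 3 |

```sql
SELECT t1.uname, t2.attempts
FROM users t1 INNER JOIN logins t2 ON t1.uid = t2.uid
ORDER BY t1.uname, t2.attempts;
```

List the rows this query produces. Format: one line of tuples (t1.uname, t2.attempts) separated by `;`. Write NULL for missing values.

INNER JOIN keeps only pairs where the ON condition holds.
Matching on t1.uid = t2.uid.
Matched pairs: 1.

(Bob, 4)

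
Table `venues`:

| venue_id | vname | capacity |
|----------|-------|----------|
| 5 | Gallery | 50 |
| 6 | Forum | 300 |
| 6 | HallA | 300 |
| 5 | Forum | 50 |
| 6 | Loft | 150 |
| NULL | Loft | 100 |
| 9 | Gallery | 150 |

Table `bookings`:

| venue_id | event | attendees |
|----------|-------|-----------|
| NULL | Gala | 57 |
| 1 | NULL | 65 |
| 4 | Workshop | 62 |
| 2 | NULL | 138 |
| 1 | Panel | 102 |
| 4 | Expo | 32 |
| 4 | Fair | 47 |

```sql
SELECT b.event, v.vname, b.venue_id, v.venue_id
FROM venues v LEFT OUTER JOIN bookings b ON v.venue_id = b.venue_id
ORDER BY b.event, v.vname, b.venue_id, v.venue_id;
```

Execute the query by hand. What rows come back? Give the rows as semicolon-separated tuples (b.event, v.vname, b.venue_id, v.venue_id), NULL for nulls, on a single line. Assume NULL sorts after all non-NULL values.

(NULL, Forum, NULL, 5); (NULL, Forum, NULL, 6); (NULL, Gallery, NULL, 5); (NULL, Gallery, NULL, 9); (NULL, HallA, NULL, 6); (NULL, Loft, NULL, 6); (NULL, Loft, NULL, NULL)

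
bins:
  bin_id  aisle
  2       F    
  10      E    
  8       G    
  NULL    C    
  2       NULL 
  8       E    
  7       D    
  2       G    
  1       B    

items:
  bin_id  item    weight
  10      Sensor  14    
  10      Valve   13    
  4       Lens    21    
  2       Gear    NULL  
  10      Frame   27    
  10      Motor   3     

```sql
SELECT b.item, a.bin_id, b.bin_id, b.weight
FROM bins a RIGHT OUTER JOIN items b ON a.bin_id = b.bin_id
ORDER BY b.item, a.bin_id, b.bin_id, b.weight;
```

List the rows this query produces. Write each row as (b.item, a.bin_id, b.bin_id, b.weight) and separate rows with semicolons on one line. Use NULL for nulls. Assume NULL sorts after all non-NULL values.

(Frame, 10, 10, 27); (Gear, 2, 2, NULL); (Gear, 2, 2, NULL); (Gear, 2, 2, NULL); (Lens, NULL, 4, 21); (Motor, 10, 10, 3); (Sensor, 10, 10, 14); (Valve, 10, 10, 13)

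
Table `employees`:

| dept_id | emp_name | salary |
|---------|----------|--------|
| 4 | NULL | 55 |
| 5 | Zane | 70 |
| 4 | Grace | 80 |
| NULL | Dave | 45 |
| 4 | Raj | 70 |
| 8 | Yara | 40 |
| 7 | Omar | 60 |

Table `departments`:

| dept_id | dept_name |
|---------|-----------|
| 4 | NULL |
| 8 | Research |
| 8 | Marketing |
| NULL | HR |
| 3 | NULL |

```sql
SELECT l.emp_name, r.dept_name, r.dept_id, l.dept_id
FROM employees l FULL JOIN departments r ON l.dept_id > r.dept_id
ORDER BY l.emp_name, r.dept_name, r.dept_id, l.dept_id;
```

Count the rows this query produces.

FULL OUTER JOIN keeps every row from both sides; unmatched rows get NULL for the other side's columns.
Matching on l.dept_id > r.dept_id. A NULL in a compared column never satisfies the condition.
Matched pairs: 9; unmatched l rows kept: 1; unmatched r rows kept: 3.
Total: 9 matched + 4 padded = 13 rows.

13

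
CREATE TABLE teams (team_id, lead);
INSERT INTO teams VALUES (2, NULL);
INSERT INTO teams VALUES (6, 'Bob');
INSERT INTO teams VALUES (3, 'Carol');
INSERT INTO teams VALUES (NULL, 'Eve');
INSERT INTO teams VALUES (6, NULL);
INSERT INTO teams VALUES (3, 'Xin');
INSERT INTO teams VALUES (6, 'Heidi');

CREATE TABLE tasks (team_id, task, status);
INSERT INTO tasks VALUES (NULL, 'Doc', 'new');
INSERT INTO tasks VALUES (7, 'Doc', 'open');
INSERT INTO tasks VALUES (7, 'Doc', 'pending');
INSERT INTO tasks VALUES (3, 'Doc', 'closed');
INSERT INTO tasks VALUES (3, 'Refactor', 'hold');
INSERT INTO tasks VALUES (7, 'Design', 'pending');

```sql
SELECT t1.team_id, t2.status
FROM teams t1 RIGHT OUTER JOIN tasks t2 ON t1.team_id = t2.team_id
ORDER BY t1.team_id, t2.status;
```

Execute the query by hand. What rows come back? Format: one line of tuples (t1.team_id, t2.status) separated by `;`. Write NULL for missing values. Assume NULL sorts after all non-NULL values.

RIGHT JOIN keeps every row from `tasks`; unmatched rows get NULL for `teams`'s columns.
Matching on t1.team_id = t2.team_id. A NULL in a compared column never satisfies the condition.
Matched pairs: 4; unmatched t2 rows kept: 4.

(3, closed); (3, closed); (3, hold); (3, hold); (NULL, new); (NULL, open); (NULL, pending); (NULL, pending)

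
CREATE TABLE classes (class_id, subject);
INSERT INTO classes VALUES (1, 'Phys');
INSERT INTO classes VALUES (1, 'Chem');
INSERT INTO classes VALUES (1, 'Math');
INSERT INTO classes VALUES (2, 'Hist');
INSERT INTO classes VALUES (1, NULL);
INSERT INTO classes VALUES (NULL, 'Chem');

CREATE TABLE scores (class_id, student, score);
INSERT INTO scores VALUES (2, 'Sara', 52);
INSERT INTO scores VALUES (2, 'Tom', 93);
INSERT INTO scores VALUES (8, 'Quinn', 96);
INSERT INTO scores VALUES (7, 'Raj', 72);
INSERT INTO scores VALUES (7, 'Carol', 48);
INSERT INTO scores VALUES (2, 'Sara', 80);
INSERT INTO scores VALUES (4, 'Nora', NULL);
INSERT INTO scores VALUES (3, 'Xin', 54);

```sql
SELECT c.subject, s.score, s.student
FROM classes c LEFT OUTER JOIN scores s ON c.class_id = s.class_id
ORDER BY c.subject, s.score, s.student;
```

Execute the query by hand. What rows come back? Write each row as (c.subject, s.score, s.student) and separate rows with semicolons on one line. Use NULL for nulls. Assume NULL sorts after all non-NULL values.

LEFT JOIN keeps every row from `classes`; unmatched rows get NULL for `scores`'s columns.
Matching on c.class_id = s.class_id. A NULL in a compared column never satisfies the condition.
- c row (class_id=1): no match → kept, s columns NULL.
- c row (class_id=1): no match → kept, s columns NULL.
- c row (class_id=1): no match → kept, s columns NULL.
- c row (class_id=2): matches 3 s row(s) → 3 output row(s).
- c row (class_id=1): no match → kept, s columns NULL.
- c row (class_id=NULL): no match → kept, s columns NULL.
After projecting and ordering:
c.subject | s.score | s.student
Chem | NULL | NULL
Chem | NULL | NULL
Hist | 52 | Sara
Hist | 80 | Sara
Hist | 93 | Tom
Math | NULL | NULL
Phys | NULL | NULL
NULL | NULL | NULL

(Chem, NULL, NULL); (Chem, NULL, NULL); (Hist, 52, Sara); (Hist, 80, Sara); (Hist, 93, Tom); (Math, NULL, NULL); (Phys, NULL, NULL); (NULL, NULL, NULL)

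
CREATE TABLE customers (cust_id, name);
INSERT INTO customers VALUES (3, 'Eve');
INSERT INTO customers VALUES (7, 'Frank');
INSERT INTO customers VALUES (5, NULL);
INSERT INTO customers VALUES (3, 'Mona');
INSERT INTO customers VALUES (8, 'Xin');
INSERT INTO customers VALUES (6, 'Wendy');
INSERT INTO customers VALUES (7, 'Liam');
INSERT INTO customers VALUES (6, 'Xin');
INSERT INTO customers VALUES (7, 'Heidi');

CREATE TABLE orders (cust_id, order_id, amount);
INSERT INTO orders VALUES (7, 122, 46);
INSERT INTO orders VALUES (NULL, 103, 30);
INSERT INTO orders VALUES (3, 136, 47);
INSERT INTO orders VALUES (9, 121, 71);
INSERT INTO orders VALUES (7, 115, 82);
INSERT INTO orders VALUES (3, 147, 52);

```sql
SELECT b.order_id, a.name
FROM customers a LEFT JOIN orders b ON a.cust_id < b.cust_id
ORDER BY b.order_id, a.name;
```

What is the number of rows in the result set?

19

LEFT JOIN keeps every row from `customers`; unmatched rows get NULL for `orders`'s columns.
Matching on a.cust_id < b.cust_id. A NULL in a compared column never satisfies the condition.
- cust_id=3: 3 matching b row(s), so 3 row(s) emitted.
- cust_id=7: 1 matching b row(s), so 1 row(s) emitted.
- cust_id=5: 3 matching b row(s), so 3 row(s) emitted.
- cust_id=3: 3 matching b row(s), so 3 row(s) emitted.
- cust_id=8: 1 matching b row(s), so 1 row(s) emitted.
- cust_id=6: 3 matching b row(s), so 3 row(s) emitted.
- cust_id=7: 1 matching b row(s), so 1 row(s) emitted.
- cust_id=6: 3 matching b row(s), so 3 row(s) emitted.
- cust_id=7: 1 matching b row(s), so 1 row(s) emitted.
Total: 19 rows.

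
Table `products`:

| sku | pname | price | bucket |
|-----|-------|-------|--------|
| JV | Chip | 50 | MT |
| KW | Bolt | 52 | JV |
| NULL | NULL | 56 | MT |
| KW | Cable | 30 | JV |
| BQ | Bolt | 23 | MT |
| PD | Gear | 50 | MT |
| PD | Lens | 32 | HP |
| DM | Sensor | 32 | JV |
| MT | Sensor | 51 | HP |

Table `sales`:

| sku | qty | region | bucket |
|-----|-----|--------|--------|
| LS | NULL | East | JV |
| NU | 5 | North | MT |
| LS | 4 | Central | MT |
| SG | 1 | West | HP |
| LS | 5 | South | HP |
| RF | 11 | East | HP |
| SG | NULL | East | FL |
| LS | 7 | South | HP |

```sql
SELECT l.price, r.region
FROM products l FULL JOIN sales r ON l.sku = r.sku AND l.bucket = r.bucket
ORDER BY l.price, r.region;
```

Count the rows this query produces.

17

FULL OUTER JOIN keeps every row from both sides; unmatched rows get NULL for the other side's columns.
Matching on l.sku = r.sku AND l.bucket = r.bucket. A NULL in a compared column never satisfies the condition.
Matched pairs: 0; unmatched l rows kept: 9; unmatched r rows kept: 8.
Total: 0 matched + 17 padded = 17 rows.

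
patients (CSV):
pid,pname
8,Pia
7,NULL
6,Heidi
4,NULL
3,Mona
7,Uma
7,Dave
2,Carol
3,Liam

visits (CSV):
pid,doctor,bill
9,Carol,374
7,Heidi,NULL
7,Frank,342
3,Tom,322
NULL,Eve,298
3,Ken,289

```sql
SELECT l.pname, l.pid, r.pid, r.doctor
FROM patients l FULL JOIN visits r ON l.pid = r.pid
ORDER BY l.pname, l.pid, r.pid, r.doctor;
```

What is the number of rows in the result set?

16

FULL OUTER JOIN keeps every row from both sides; unmatched rows get NULL for the other side's columns.
Matching on l.pid = r.pid. A NULL in a compared column never satisfies the condition.
- l (pid=8) has no partner → padded with NULL.
- l (pid=7) pairs with 2 row(s) of r.
- l (pid=6) has no partner → padded with NULL.
- l (pid=4) has no partner → padded with NULL.
- l (pid=3) pairs with 2 row(s) of r.
- l (pid=7) pairs with 2 row(s) of r.
- l (pid=7) pairs with 2 row(s) of r.
- l (pid=2) has no partner → padded with NULL.
- l (pid=3) pairs with 2 row(s) of r.
- 2 r row(s) had no l match → kept, l columns NULL.
Total: 10 matched + 6 padded = 16 rows.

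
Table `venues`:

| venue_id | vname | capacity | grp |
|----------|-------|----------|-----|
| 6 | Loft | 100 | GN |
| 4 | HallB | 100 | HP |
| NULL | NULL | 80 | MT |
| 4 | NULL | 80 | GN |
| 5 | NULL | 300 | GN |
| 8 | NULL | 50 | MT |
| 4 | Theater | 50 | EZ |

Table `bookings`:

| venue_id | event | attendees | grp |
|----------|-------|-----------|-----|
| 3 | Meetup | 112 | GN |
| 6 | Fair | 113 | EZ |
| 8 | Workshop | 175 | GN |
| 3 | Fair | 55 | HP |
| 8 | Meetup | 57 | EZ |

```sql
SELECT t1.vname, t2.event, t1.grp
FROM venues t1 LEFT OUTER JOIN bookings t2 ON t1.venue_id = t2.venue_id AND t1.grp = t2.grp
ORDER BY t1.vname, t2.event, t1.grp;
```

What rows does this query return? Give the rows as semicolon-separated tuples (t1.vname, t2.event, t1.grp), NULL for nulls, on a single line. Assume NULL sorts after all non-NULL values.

(HallB, NULL, HP); (Loft, NULL, GN); (Theater, NULL, EZ); (NULL, NULL, GN); (NULL, NULL, GN); (NULL, NULL, MT); (NULL, NULL, MT)

LEFT JOIN keeps every row from `venues`; unmatched rows get NULL for `bookings`'s columns.
Matching on t1.venue_id = t2.venue_id AND t1.grp = t2.grp. A NULL in a compared column never satisfies the condition.
- t1 row (venue_id=6, grp=GN): no match → kept, t2 columns NULL.
- t1 row (venue_id=4, grp=HP): no match → kept, t2 columns NULL.
- t1 row (venue_id=NULL, grp=MT): no match → kept, t2 columns NULL.
- t1 row (venue_id=4, grp=GN): no match → kept, t2 columns NULL.
- t1 row (venue_id=5, grp=GN): no match → kept, t2 columns NULL.
- t1 row (venue_id=8, grp=MT): no match → kept, t2 columns NULL.
- t1 row (venue_id=4, grp=EZ): no match → kept, t2 columns NULL.
After projecting and ordering:
t1.vname | t2.event | t1.grp
HallB | NULL | HP
Loft | NULL | GN
Theater | NULL | EZ
NULL | NULL | GN
NULL | NULL | GN
NULL | NULL | MT
NULL | NULL | MT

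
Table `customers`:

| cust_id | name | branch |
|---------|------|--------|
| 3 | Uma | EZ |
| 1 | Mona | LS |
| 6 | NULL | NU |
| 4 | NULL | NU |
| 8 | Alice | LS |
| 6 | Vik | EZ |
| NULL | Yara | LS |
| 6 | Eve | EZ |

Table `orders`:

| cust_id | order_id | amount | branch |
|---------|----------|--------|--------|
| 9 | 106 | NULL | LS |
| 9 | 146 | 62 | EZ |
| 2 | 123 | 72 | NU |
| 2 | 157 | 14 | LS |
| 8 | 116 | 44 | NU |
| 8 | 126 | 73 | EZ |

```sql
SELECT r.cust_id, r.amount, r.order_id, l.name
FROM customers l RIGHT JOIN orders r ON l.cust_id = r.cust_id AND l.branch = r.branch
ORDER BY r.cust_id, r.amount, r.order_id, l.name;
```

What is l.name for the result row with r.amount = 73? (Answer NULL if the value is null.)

NULL

RIGHT JOIN keeps every row from `orders`; unmatched rows get NULL for `customers`'s columns.
Matching on l.cust_id = r.cust_id AND l.branch = r.branch. A NULL in a compared column never satisfies the condition.
Matched pairs: 0; unmatched r rows kept: 6.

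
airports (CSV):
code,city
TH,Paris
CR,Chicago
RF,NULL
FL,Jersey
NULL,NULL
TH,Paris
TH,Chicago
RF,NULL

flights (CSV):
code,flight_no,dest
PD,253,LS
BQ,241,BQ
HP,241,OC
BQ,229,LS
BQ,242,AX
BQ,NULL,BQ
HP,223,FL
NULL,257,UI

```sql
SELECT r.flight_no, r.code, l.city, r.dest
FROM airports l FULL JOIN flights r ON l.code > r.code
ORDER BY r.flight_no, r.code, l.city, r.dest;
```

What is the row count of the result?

45

FULL OUTER JOIN keeps every row from both sides; unmatched rows get NULL for the other side's columns.
Matching on l.code > r.code. A NULL in a compared column never satisfies the condition.
Matched pairs: 43; unmatched l rows kept: 1; unmatched r rows kept: 1.
Total: 43 matched + 2 padded = 45 rows.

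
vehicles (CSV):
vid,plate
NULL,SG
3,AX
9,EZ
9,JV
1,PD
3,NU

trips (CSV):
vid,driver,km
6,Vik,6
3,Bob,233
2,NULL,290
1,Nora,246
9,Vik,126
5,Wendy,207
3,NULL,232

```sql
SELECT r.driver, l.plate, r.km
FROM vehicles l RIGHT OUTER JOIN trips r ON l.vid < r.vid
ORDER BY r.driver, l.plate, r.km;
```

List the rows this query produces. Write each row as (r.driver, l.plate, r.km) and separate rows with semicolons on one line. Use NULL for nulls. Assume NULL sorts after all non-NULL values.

RIGHT JOIN keeps every row from `trips`; unmatched rows get NULL for `vehicles`'s columns.
Matching on l.vid < r.vid. A NULL in a compared column never satisfies the condition.
- l[0] vid=NULL → no match.
- l[1] vid=3 → 3 match(es) in r → 3 row(s).
- l[2] vid=9 → no match.
- l[3] vid=9 → no match.
- l[4] vid=1 → 6 match(es) in r → 6 row(s).
- l[5] vid=3 → 3 match(es) in r → 3 row(s).
- plus 1 unmatched r row(s), each kept with NULL l columns.

(Bob, PD, 233); (Nora, NULL, 246); (Vik, AX, 6); (Vik, AX, 126); (Vik, NU, 6); (Vik, NU, 126); (Vik, PD, 6); (Vik, PD, 126); (Wendy, AX, 207); (Wendy, NU, 207); (Wendy, PD, 207); (NULL, PD, 232); (NULL, PD, 290)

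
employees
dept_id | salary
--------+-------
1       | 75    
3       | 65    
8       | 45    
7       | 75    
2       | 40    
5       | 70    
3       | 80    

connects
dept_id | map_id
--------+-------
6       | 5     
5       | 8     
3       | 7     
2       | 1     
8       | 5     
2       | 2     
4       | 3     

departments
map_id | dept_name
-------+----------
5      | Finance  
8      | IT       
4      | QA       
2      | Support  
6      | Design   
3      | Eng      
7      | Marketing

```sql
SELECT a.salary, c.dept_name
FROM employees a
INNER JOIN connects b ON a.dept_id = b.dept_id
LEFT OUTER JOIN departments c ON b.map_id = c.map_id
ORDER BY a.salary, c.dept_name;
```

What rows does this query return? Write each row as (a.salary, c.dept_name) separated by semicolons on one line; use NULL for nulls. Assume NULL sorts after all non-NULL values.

Evaluate left to right. First `employees a INNER JOIN connects b` on dept_id: 6 row(s).
Then LEFT JOIN `departments c` on map_id: each of those 6 rows is kept; rows whose b.map_id has no match in c get NULL for c's columns.

(40, Support); (40, NULL); (45, Finance); (65, Marketing); (70, IT); (80, Marketing)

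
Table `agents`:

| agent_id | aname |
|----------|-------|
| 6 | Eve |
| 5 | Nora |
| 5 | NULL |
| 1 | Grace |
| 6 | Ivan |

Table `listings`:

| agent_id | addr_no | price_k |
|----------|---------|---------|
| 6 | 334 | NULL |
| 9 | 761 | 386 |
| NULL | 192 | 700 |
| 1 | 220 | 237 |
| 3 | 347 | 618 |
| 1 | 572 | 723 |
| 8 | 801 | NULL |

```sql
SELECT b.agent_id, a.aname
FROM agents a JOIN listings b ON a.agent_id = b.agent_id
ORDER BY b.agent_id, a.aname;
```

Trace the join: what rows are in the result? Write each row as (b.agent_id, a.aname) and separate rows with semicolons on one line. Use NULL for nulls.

INNER JOIN keeps only pairs where the ON condition holds.
Matching on a.agent_id = b.agent_id. A NULL in a compared column never satisfies the condition.
Matched pairs: 4.

(1, Grace); (1, Grace); (6, Eve); (6, Ivan)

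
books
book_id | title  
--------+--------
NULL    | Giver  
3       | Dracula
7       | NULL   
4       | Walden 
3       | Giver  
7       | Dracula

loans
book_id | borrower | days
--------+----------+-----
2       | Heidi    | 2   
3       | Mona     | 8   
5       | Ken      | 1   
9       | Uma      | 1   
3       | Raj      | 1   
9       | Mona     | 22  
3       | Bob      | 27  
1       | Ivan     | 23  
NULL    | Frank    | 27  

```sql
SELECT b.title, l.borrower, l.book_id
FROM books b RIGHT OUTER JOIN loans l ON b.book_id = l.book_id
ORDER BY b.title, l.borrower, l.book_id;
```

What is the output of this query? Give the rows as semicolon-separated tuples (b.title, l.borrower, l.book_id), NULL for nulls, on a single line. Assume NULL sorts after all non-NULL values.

(Dracula, Bob, 3); (Dracula, Mona, 3); (Dracula, Raj, 3); (Giver, Bob, 3); (Giver, Mona, 3); (Giver, Raj, 3); (NULL, Frank, NULL); (NULL, Heidi, 2); (NULL, Ivan, 1); (NULL, Ken, 5); (NULL, Mona, 9); (NULL, Uma, 9)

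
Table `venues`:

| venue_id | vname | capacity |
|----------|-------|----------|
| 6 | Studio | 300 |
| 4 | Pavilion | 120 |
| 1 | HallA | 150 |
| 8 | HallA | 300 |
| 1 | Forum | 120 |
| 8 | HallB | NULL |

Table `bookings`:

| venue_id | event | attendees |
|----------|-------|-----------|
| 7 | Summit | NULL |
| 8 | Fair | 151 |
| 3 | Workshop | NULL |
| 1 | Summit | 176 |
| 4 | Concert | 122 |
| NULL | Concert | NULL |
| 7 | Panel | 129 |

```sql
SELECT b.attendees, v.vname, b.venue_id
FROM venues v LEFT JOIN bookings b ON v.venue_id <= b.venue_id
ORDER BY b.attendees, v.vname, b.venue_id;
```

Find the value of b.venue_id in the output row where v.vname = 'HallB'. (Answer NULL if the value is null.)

8

LEFT JOIN keeps every row from `venues`; unmatched rows get NULL for `bookings`'s columns.
Matching on v.venue_id <= b.venue_id. A NULL in a compared column never satisfies the condition.
- v[0] venue_id=6 → 3 match(es) in b → 3 row(s).
- v[1] venue_id=4 → 4 match(es) in b → 4 row(s).
- v[2] venue_id=1 → 6 match(es) in b → 6 row(s).
- v[3] venue_id=8 → 1 match(es) in b → 1 row(s).
- v[4] venue_id=1 → 6 match(es) in b → 6 row(s).
- v[5] venue_id=8 → 1 match(es) in b → 1 row(s).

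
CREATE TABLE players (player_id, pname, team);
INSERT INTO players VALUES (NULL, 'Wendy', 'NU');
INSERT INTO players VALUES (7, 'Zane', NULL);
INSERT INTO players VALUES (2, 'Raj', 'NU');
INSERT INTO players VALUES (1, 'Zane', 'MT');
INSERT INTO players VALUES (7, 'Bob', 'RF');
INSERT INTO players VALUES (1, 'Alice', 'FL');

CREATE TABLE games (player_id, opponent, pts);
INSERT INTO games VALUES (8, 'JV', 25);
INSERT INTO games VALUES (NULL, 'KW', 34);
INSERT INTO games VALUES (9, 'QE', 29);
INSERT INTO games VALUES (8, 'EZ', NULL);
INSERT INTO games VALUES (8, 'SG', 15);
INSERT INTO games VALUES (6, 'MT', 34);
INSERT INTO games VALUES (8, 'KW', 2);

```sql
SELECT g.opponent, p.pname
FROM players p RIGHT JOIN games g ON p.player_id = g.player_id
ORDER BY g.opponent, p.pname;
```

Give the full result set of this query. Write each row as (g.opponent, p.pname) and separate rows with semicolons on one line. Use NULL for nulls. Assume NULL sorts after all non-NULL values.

RIGHT JOIN keeps every row from `games`; unmatched rows get NULL for `players`'s columns.
Matching on p.player_id = g.player_id. A NULL in a compared column never satisfies the condition.
- p row (player_id=NULL): no match.
- p row (player_id=7): no match.
- p row (player_id=2): no match.
- p row (player_id=1): no match.
- p row (player_id=7): no match.
- p row (player_id=1): no match.
- plus 7 unmatched g row(s), each kept with NULL p columns.
After projecting and ordering:
g.opponent | p.pname
EZ | NULL
JV | NULL
KW | NULL
KW | NULL
MT | NULL
QE | NULL
SG | NULL

(EZ, NULL); (JV, NULL); (KW, NULL); (KW, NULL); (MT, NULL); (QE, NULL); (SG, NULL)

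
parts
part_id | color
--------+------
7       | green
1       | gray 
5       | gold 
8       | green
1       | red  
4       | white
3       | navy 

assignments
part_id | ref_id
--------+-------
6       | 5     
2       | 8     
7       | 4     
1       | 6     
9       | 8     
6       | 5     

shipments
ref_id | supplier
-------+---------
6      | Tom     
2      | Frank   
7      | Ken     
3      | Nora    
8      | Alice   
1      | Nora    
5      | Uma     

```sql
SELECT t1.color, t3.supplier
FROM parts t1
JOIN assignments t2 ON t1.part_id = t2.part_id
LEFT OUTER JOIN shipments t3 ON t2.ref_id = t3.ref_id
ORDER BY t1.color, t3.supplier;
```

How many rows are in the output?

3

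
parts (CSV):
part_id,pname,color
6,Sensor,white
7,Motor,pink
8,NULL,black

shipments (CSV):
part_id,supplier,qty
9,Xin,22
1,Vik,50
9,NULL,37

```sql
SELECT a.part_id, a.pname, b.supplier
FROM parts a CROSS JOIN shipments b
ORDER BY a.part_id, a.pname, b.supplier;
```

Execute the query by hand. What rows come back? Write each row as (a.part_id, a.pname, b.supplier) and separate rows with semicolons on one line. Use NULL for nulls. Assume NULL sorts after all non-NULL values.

(6, Sensor, Vik); (6, Sensor, Xin); (6, Sensor, NULL); (7, Motor, Vik); (7, Motor, Xin); (7, Motor, NULL); (8, NULL, Vik); (8, NULL, Xin); (8, NULL, NULL)

CROSS JOIN pairs every row of `parts` with every row of `shipments`: 3 × 3 = 9 rows.
After projecting and ordering:
a.part_id | a.pname | b.supplier
6 | Sensor | Vik
6 | Sensor | Xin
6 | Sensor | NULL
7 | Motor | Vik
7 | Motor | Xin
7 | Motor | NULL
8 | NULL | Vik
8 | NULL | Xin
8 | NULL | NULL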